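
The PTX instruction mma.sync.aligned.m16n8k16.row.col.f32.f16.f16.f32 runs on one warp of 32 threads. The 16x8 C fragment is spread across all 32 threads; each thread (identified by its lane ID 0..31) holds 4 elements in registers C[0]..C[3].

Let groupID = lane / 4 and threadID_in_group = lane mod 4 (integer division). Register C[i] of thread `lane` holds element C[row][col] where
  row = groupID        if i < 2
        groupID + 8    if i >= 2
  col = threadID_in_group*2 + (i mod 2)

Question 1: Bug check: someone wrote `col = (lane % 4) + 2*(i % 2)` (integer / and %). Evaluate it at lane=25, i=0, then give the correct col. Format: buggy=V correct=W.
buggy=1 correct=2

`(lane % 4) + 2*(i % 2)`[25,0]⇒1
L=25⇒gr=25>>2=6, th=25&3=1
[0]⇒row 6+0=6  col 1·2+0=2
col: 1 vs 2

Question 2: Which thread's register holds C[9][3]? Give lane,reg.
r: 9->gid=1,r8=1  c: 3->tid=1,i&1=1
L=1*4+1=5  i=1*2+1=3

5,3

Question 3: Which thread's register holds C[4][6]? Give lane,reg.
19,0

r: 4->gid=4,r8=0  c: 6->tid=3,i&1=0
L=4*4+3=19  i=0*2+0=0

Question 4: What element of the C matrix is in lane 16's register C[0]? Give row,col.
4,0

lane 16⇒16/4=4, 16 mod 4=0
i=0  r:4+0⇒4  c:2·0+0⇒0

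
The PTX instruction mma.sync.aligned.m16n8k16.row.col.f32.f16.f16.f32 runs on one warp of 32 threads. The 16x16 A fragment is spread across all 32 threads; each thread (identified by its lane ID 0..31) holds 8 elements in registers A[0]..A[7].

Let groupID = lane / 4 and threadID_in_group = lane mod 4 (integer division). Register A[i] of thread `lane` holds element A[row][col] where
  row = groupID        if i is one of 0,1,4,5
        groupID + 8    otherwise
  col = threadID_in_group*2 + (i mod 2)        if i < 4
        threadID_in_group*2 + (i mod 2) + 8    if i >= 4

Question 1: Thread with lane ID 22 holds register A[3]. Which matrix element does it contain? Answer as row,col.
22: gid=5,tid=2
[3] (5+8,2*2+1+0) = (13,5)

13,5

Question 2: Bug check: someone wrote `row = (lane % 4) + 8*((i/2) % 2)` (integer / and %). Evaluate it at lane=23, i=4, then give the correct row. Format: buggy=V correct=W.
`(lane % 4) + 8*((i/2) % 2)`[23,4]⇒3
23: gr=5,th=3
[4] (5+0,3*2+0+8) = (5,14)
row: 3 vs 5

buggy=3 correct=5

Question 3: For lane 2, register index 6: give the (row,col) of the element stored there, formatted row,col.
8,12

lane 2⇒2/4=0, 2 mod 4=2
i=6  r:0+8⇒8  c:2·2+0+8⇒12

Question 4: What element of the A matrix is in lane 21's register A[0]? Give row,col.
lane 21=>21/4=5, 21 mod 4=1
i=0  r:5+0=>5  c:2·1+0+0=>2

5,2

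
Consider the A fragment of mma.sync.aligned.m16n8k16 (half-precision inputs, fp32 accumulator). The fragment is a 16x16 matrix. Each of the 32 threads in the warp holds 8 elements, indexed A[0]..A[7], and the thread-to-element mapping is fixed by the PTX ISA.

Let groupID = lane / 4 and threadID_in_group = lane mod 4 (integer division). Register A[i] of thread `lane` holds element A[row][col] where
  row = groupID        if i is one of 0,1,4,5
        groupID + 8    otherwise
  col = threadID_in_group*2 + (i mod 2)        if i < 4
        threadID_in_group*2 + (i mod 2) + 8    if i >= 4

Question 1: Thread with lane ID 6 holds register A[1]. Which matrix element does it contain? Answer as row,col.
1,5

lane 6: gr=1 (6/4), th=2 (6%4)
i=1: r=1+0=1, c=2*2+1+0=5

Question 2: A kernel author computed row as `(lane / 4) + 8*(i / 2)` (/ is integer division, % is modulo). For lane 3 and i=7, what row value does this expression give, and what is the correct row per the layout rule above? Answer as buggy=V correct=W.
buggy=24 correct=8

`(lane / 4) + 8*(i / 2)`[3,7]=>24
lane 3=>3/4=0, 3 mod 4=3
i=7  r:0+8=>8  c:2·3+1+8=>15
row: 24 vs 8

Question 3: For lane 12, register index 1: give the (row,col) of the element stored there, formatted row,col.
3,1

lane 12→12/4=3, 12 mod 4=0
i=1  r:3+0→3  c:2·0+1+0→1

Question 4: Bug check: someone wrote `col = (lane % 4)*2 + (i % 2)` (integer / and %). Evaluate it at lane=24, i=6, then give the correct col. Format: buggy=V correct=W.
`(lane % 4)*2 + (i % 2)`[24,6]→0
lane 24: G=6 (24/4), T=0 (24%4)
i=6: r=6+8=14, c=0*2+0+8=8
col: 0 vs 8

buggy=0 correct=8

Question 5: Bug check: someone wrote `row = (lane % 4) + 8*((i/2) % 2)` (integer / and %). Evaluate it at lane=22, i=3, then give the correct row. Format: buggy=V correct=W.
`(lane % 4) + 8*((i/2) % 2)`[22,3]->10
L=22->gid=22>>2=5, tid=22&3=2
[3]->row 5+8=13  col 2·2+1+0=5
row: 10 vs 13

buggy=10 correct=13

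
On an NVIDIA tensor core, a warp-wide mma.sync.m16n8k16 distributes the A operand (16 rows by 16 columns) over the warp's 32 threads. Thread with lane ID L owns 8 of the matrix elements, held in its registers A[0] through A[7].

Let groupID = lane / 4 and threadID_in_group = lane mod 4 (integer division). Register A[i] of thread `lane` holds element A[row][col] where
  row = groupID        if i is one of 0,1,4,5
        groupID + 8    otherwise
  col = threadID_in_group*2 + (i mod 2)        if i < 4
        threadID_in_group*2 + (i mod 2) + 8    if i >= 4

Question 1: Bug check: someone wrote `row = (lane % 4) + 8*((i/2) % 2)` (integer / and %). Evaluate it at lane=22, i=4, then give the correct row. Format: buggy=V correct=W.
buggy=2 correct=5

`(lane % 4) + 8*((i/2) % 2)`[22,4]->2
L=22->gid=22>>2=5, tid=22&3=2
[4]->row 5+0=5  col 2·2+0+8=12
row: 2 vs 5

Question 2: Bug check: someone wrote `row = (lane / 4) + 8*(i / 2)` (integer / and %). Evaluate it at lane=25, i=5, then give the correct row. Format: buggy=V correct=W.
`(lane / 4) + 8*(i / 2)`[25,5]→22
25: G=6,T=1
[5] (6+0,1*2+1+8) = (6,11)
row: 22 vs 6

buggy=22 correct=6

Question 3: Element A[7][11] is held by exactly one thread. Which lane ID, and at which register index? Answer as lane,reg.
r=7⇒gr=7,Rb=0  c=11⇒Cb=1,th=1,odd=1
L=7*4+1=29  i=1*4+0*2+1=5

29,5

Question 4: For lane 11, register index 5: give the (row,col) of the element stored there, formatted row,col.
2,15

11: grp=2,tig=3
[5] (2+0,3*2+1+8) = (2,15)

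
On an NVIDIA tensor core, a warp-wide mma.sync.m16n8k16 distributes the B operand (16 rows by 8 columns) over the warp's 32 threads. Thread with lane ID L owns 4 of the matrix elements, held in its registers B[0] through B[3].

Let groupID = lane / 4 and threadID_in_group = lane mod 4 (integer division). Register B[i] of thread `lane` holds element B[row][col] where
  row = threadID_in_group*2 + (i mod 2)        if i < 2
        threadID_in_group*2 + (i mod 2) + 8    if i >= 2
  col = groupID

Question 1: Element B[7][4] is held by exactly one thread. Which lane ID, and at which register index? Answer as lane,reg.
c=4->g=4  r=7->rb=0,t=3,b0=1
L=4*4+3=19  i=0*2+1=1

19,1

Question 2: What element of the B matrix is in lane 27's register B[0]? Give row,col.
lane 27: g=6 (27/4), t=3 (27%4)
i=0: r=3*2+0+0=6, c=g=6

6,6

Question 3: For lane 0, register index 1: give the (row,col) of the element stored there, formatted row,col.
0: grp=0,tig=0
[1] (0*2+1+0,0) = (1,0)

1,0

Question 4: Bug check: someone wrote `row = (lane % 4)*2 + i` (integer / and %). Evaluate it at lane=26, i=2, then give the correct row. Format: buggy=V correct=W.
buggy=6 correct=12

`(lane % 4)*2 + i`[26,2]=>6
L=26=>grp=26>>2=6, tig=26&3=2
[2]=>row 2·2+0+8=12  col grp=6
row: 6 vs 12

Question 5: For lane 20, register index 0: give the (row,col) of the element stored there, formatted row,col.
lane 20->20/4=5, 20 mod 4=0
i=0  r:2·0+0+0->0  c:5

0,5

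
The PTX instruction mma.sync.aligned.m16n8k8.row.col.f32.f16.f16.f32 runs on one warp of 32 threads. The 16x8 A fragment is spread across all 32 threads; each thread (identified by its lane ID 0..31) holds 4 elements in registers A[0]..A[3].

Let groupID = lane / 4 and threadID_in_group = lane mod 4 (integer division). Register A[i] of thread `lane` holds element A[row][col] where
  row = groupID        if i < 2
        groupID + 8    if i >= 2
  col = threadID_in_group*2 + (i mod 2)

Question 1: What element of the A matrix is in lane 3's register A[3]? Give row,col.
L=3→G=3>>2=0, T=3&3=3
[3]→row 0+8=8  col 3·2+1=7

8,7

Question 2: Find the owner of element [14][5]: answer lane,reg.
26,3

r=14→G=6,rhi=1  c=5→T=2,p=1
L=6*4+2=26  i=1*2+1=3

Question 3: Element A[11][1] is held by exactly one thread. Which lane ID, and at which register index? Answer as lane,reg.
r=11→G=3,rhi=1  c=1→T=0,p=1
L=3*4+0=12  i=1*2+1=3

12,3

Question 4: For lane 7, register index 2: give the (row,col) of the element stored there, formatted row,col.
9,6

lane 7: g=1 (7/4), t=3 (7%4)
i=2: r=1+8=9, c=3*2+0=6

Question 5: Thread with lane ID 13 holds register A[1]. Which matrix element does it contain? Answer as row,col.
3,3

L=13=>grp=13>>2=3, tig=13&3=1
[1]=>row 3+0=3  col 1·2+1=3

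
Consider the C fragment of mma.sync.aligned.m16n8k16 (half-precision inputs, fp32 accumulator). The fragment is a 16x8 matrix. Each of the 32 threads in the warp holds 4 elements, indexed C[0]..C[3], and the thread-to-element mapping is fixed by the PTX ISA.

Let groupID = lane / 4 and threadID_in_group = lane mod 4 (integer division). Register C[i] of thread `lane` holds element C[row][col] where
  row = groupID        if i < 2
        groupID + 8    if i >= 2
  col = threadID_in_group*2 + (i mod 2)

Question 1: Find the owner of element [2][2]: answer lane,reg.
r:2=>grp=2,rB=0  c:2=>tig=1,lo=0
L=2*4+1=9  i=0*2+0=0

9,0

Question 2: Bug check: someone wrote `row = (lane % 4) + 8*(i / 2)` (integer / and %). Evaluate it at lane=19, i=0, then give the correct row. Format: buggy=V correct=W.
`(lane % 4) + 8*(i / 2)`[19,0]=>3
19: grp=4,tig=3
[0] (4+0,3*2+0) = (4,6)
row: 3 vs 4

buggy=3 correct=4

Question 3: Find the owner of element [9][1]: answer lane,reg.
4,3

r: 9->gid=1,r8=1  c: 1->tid=0,i&1=1
L=1*4+0=4  i=1*2+1=3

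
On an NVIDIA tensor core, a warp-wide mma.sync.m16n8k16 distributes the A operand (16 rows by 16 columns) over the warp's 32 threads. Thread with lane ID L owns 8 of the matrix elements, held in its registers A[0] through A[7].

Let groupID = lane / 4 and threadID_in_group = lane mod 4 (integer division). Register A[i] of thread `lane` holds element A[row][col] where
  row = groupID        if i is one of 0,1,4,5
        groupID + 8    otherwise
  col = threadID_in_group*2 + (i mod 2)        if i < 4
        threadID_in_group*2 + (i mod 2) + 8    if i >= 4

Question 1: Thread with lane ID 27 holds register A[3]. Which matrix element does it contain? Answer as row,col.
14,7

lane 27⇒27/4=6, 27 mod 4=3
i=3  r:6+8⇒14  c:2·3+1+0⇒7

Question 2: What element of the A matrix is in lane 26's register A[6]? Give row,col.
lane 26: gr=6 (26/4), th=2 (26%4)
i=6: r=6+8=14, c=2*2+0+8=12

14,12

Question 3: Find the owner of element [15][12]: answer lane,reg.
30,6

r=15→G=7,rhi=1  c=12→chi=1,T=2,p=0
L=7*4+2=30  i=1*4+1*2+0=6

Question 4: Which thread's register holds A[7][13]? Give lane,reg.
30,5

r:7=>grp=7,rB=0  c:13=>cB=1,tig=2,lo=1
L=7*4+2=30  i=1*4+0*2+1=5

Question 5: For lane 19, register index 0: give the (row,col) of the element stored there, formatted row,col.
4,6

19: G=4,T=3
[0] (4+0,3*2+0+0) = (4,6)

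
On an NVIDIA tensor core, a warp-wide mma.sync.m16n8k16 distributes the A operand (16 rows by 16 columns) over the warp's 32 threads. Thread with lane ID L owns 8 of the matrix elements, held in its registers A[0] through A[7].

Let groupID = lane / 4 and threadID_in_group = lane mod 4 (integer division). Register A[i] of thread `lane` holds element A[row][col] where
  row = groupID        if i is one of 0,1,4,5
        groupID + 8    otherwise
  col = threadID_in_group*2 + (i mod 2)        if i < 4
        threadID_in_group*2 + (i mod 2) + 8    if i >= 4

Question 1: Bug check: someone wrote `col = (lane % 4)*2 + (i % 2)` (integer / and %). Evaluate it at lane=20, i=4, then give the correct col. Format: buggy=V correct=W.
`(lane % 4)*2 + (i % 2)`[20,4]->0
lane 20: gid=5 (20/4), tid=0 (20%4)
i=4: r=5+0=5, c=0*2+0+8=8
col: 0 vs 8

buggy=0 correct=8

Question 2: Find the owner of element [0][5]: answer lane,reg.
2,1

r=0->g=0,rb=0  c=5->cb=0,t=2,b0=1
L=0*4+2=2  i=0*4+0*2+1=1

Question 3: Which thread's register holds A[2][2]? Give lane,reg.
9,0

r=2→G=2,rhi=0  c=2→chi=0,T=1,p=0
L=2*4+1=9  i=0*4+0*2+0=0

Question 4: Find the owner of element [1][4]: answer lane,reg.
6,0

r=1→G=1,rhi=0  c=4→chi=0,T=2,p=0
L=1*4+2=6  i=0*4+0*2+0=0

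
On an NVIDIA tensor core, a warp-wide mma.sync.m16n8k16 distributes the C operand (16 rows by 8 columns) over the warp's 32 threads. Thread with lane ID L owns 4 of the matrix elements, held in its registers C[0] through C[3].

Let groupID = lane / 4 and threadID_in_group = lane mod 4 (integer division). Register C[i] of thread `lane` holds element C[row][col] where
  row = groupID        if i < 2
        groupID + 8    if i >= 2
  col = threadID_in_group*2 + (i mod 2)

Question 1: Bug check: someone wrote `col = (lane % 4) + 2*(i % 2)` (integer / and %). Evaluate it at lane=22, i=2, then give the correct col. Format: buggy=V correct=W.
buggy=2 correct=4

`(lane % 4) + 2*(i % 2)`[22,2]⇒2
22: gr=5,th=2
[2] (5+8,2*2+0) = (13,4)
col: 2 vs 4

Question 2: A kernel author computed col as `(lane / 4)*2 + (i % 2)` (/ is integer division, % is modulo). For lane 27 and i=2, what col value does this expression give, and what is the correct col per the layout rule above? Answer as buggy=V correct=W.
buggy=12 correct=6

`(lane / 4)*2 + (i % 2)`[27,2]→12
lane 27→27/4=6, 27 mod 4=3
i=2  r:6+8→14  c:2·3+0→6
col: 12 vs 6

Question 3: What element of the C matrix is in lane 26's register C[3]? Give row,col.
14,5

lane 26→26/4=6, 26 mod 4=2
i=3  r:6+8→14  c:2·2+1→5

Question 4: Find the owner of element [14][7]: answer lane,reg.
r: 14->gid=6,r8=1  c: 7->tid=3,i&1=1
L=6*4+3=27  i=1*2+1=3

27,3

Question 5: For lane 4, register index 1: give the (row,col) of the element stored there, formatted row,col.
1,1

lane 4=>4/4=1, 4 mod 4=0
i=1  r:1+0=>1  c:2·0+1=>1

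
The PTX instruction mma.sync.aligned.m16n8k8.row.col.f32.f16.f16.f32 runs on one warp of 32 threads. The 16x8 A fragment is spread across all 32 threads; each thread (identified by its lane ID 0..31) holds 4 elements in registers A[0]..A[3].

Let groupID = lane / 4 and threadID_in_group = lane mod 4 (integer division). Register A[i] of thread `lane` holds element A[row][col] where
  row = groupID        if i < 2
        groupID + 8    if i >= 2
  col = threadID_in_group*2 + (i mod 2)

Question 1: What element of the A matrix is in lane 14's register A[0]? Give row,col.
lane 14: g=3 (14/4), t=2 (14%4)
i=0: r=3+0=3, c=2*2+0=4

3,4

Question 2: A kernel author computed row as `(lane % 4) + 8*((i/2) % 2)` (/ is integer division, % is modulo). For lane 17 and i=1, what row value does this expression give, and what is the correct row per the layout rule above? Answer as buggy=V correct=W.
buggy=1 correct=4

`(lane % 4) + 8*((i/2) % 2)`[17,1]⇒1
lane 17: gr=4 (17/4), th=1 (17%4)
i=1: r=4+0=4, c=1*2+1=3
row: 1 vs 4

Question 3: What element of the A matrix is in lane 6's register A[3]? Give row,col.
9,5

L=6→G=6>>2=1, T=6&3=2
[3]→row 1+8=9  col 2·2+1=5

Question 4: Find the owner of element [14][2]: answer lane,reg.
r=14→G=6,rhi=1  c=2→T=1,p=0
L=6*4+1=25  i=1*2+0=2

25,2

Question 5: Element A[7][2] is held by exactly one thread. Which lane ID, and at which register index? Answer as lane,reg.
r:7=>grp=7,rB=0  c:2=>tig=1,lo=0
L=7*4+1=29  i=0*2+0=0

29,0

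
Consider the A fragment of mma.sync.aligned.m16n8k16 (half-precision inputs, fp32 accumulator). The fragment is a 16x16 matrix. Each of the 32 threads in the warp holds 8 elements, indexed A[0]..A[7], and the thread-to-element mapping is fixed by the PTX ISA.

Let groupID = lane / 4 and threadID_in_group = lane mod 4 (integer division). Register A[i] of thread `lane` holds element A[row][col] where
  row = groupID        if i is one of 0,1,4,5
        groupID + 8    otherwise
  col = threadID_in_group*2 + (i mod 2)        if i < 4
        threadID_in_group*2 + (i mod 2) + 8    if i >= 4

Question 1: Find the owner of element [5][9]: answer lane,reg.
r: 5->gid=5,r8=0  c: 9->c8=1,tid=0,i&1=1
L=5*4+0=20  i=1*4+0*2+1=5

20,5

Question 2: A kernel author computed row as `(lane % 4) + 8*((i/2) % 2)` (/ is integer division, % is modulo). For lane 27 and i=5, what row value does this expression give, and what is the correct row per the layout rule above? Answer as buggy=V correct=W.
`(lane % 4) + 8*((i/2) % 2)`[27,5]⇒3
lane 27⇒27/4=6, 27 mod 4=3
i=5  r:6+0⇒6  c:2·3+1+8⇒15
row: 3 vs 6

buggy=3 correct=6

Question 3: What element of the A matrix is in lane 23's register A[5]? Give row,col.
5,15

lane 23: G=5 (23/4), T=3 (23%4)
i=5: r=5+0=5, c=3*2+1+8=15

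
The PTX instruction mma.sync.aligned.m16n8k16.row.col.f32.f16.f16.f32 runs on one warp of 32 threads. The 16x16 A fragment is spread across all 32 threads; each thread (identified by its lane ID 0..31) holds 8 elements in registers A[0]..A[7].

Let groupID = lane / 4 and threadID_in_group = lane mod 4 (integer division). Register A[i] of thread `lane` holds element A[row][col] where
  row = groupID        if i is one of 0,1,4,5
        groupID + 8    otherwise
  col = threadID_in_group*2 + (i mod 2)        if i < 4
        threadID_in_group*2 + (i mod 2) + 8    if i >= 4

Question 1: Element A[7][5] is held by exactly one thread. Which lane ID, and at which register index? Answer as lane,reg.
r:7=>grp=7,rB=0  c:5=>cB=0,tig=2,lo=1
L=7*4+2=30  i=0*4+0*2+1=1

30,1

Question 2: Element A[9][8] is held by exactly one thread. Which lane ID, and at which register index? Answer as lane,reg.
4,6

r: 9->gid=1,r8=1  c: 8->c8=1,tid=0,i&1=0
L=1*4+0=4  i=1*4+1*2+0=6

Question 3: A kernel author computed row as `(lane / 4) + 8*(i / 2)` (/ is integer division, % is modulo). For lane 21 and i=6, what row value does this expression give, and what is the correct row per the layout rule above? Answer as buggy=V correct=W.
`(lane / 4) + 8*(i / 2)`[21,6]=>29
L=21=>grp=21>>2=5, tig=21&3=1
[6]=>row 5+8=13  col 1·2+0+8=10
row: 29 vs 13

buggy=29 correct=13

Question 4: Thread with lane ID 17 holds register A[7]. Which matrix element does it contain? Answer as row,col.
lane 17: grp=4 (17/4), tig=1 (17%4)
i=7: r=4+8=12, c=1*2+1+8=11

12,11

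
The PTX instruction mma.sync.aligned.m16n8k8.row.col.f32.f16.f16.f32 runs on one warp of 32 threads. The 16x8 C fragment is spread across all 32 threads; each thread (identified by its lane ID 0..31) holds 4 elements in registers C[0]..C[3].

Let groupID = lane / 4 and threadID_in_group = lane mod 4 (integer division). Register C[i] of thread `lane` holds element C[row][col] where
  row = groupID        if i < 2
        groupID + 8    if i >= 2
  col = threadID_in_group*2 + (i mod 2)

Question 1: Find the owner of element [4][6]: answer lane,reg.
r:4=>grp=4,rB=0  c:6=>tig=3,lo=0
L=4*4+3=19  i=0*2+0=0

19,0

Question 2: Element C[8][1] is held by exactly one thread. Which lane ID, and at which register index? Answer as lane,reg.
0,3

r=8→G=0,rhi=1  c=1→T=0,p=1
L=0*4+0=0  i=1*2+1=3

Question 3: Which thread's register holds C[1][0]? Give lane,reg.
r: 1->gid=1,r8=0  c: 0->tid=0,i&1=0
L=1*4+0=4  i=0*2+0=0

4,0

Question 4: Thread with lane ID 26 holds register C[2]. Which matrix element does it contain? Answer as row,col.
14,4

L=26⇒gr=26>>2=6, th=26&3=2
[2]⇒row 6+8=14  col 2·2+0=4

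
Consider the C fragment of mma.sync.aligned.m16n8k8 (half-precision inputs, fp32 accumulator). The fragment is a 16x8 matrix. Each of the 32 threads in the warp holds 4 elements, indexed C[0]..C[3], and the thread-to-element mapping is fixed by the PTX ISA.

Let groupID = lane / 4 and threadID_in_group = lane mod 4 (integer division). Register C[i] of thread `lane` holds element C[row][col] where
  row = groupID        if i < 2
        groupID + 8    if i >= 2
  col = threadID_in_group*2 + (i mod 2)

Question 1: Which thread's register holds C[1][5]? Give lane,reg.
r=1⇒gr=1,Rb=0  c=5⇒th=2,odd=1
L=1*4+2=6  i=0*2+1=1

6,1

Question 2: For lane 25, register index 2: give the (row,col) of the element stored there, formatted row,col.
14,2

lane 25: gid=6 (25/4), tid=1 (25%4)
i=2: r=6+8=14, c=1*2+0=2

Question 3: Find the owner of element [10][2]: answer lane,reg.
r=10->g=2,rb=1  c=2->t=1,b0=0
L=2*4+1=9  i=1*2+0=2

9,2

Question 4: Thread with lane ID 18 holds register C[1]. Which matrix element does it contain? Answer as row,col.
18: gr=4,th=2
[1] (4+0,2*2+1) = (4,5)

4,5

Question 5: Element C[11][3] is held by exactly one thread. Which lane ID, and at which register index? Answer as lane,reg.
13,3

r=11→G=3,rhi=1  c=3→T=1,p=1
L=3*4+1=13  i=1*2+1=3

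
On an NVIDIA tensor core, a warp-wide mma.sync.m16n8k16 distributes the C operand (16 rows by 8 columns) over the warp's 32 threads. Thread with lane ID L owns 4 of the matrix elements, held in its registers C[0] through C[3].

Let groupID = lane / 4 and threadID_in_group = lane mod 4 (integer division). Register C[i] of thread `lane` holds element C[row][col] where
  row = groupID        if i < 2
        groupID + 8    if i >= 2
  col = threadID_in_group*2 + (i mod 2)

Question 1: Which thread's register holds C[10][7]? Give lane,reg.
r: 10->gid=2,r8=1  c: 7->tid=3,i&1=1
L=2*4+3=11  i=1*2+1=3

11,3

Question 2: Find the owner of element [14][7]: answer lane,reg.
27,3

r=14->g=6,rb=1  c=7->t=3,b0=1
L=6*4+3=27  i=1*2+1=3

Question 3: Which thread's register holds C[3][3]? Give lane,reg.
13,1

r=3->g=3,rb=0  c=3->t=1,b0=1
L=3*4+1=13  i=0*2+1=1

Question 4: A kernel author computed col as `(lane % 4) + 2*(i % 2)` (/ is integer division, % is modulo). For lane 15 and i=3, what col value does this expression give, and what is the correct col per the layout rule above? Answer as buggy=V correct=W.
buggy=5 correct=7

`(lane % 4) + 2*(i % 2)`[15,3]→5
lane 15→15/4=3, 15 mod 4=3
i=3  r:3+8→11  c:2·3+1→7
col: 5 vs 7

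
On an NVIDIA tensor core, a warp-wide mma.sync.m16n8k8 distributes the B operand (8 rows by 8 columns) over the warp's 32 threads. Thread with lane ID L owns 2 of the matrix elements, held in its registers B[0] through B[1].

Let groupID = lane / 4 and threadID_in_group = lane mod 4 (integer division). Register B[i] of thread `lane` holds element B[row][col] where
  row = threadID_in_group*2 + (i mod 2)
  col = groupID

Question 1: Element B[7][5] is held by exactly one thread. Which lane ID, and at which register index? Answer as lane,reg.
23,1

c: 5->gid=5  r: 7->tid=3,i&1=1
L=5*4+3=23  i=1=1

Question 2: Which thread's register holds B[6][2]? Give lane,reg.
c: 2->gid=2  r: 6->tid=3,i&1=0
L=2*4+3=11  i=0=0

11,0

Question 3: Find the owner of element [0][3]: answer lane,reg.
12,0

c=3→G=3  r=0→T=0,p=0
L=3*4+0=12  i=0=0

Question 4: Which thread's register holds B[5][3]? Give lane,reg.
14,1

c=3→G=3  r=5→T=2,p=1
L=3*4+2=14  i=1=1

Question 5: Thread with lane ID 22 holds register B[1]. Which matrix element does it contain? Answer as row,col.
L=22->g=22>>2=5, t=22&3=2
[1]->row 2·2+1=5  col g=5

5,5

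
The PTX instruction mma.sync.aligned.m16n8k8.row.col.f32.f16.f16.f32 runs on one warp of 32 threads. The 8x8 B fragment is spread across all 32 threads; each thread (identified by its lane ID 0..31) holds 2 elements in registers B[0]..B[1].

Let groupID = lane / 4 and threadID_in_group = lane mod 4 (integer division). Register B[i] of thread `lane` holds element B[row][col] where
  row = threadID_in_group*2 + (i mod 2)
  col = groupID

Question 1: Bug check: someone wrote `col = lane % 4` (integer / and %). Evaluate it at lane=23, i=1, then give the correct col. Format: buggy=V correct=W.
buggy=3 correct=5

`lane % 4`[23,1]→3
L=23→G=23>>2=5, T=23&3=3
[1]→row 3·2+1=7  col G=5
col: 3 vs 5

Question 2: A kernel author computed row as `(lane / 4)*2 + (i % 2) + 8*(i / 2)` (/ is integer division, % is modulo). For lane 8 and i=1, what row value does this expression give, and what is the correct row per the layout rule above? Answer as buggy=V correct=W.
`(lane / 4)*2 + (i % 2) + 8*(i / 2)`[8,1]->5
lane 8->8/4=2, 8 mod 4=0
i=1  r:2·0+1->1  c:2
row: 5 vs 1

buggy=5 correct=1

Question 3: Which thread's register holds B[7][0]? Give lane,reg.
c=0⇒gr=0  r=7⇒th=3,odd=1
L=0*4+3=3  i=1=1

3,1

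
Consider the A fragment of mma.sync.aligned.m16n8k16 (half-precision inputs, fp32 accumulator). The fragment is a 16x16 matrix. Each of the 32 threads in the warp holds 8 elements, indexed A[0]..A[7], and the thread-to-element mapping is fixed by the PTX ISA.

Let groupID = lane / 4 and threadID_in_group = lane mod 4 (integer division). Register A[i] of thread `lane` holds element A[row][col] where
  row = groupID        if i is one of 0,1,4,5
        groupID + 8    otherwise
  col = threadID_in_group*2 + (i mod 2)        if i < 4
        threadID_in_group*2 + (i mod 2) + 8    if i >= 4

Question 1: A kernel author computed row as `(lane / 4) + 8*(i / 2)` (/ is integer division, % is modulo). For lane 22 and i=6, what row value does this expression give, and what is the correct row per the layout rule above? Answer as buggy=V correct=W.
`(lane / 4) + 8*(i / 2)`[22,6]=>29
lane 22=>22/4=5, 22 mod 4=2
i=6  r:5+8=>13  c:2·2+0+8=>12
row: 29 vs 13

buggy=29 correct=13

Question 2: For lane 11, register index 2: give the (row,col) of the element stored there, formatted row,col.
L=11→G=11>>2=2, T=11&3=3
[2]→row 2+8=10  col 3·2+0+0=6

10,6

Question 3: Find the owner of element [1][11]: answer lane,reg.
r=1->g=1,rb=0  c=11->cb=1,t=1,b0=1
L=1*4+1=5  i=1*4+0*2+1=5

5,5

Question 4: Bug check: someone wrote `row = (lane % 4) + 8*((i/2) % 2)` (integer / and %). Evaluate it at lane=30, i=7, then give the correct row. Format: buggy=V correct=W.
`(lane % 4) + 8*((i/2) % 2)`[30,7]=>10
lane 30=>30/4=7, 30 mod 4=2
i=7  r:7+8=>15  c:2·2+1+8=>13
row: 10 vs 15

buggy=10 correct=15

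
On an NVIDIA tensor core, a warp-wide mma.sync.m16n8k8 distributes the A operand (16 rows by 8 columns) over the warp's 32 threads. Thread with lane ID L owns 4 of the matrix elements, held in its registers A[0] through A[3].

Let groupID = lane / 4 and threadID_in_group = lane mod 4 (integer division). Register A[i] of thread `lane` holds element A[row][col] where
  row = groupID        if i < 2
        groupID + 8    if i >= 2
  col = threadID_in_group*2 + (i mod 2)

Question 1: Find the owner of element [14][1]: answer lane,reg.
r:14=>grp=6,rB=1  c:1=>tig=0,lo=1
L=6*4+0=24  i=1*2+1=3

24,3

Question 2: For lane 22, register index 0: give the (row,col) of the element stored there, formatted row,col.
5,4

22: gr=5,th=2
[0] (5+0,2*2+0) = (5,4)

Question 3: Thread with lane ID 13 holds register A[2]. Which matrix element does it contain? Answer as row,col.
lane 13=>13/4=3, 13 mod 4=1
i=2  r:3+8=>11  c:2·1+0=>2

11,2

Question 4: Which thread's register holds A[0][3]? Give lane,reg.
r=0→G=0,rhi=0  c=3→T=1,p=1
L=0*4+1=1  i=0*2+1=1

1,1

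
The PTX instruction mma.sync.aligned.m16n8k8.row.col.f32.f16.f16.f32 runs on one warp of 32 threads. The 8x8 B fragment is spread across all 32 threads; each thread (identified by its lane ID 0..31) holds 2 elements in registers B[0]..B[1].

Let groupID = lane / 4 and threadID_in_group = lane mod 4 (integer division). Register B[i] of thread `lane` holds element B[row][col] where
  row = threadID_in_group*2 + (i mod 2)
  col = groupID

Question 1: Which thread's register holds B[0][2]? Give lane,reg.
8,0

c=2->g=2  r=0->t=0,b0=0
L=2*4+0=8  i=0=0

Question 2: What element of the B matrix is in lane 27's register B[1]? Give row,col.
lane 27->27/4=6, 27 mod 4=3
i=1  r:2·3+1->7  c:6

7,6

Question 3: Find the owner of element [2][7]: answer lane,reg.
c:7=>grp=7  r:2=>tig=1,lo=0
L=7*4+1=29  i=0=0

29,0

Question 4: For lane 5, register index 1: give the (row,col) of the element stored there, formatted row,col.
3,1

L=5⇒gr=5>>2=1, th=5&3=1
[1]⇒row 1·2+1=3  col gr=1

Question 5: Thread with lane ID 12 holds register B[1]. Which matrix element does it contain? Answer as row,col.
1,3

12: g=3,t=0
[1] (0*2+1,3) = (1,3)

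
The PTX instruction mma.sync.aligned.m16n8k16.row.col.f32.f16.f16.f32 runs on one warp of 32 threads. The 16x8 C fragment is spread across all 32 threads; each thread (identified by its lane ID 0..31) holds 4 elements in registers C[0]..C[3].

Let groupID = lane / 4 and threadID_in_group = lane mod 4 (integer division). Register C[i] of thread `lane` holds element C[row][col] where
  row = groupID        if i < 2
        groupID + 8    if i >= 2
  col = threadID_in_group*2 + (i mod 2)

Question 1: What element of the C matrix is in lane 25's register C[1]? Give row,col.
6,3

lane 25: grp=6 (25/4), tig=1 (25%4)
i=1: r=6+0=6, c=1*2+1=3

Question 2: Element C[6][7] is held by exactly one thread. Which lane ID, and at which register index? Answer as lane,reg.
r=6→G=6,rhi=0  c=7→T=3,p=1
L=6*4+3=27  i=0*2+1=1

27,1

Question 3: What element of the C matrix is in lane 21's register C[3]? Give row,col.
13,3

L=21⇒gr=21>>2=5, th=21&3=1
[3]⇒row 5+8=13  col 1·2+1=3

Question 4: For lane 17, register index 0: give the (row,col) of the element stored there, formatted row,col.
lane 17=>17/4=4, 17 mod 4=1
i=0  r:4+0=>4  c:2·1+0=>2

4,2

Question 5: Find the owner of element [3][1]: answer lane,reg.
12,1

r:3=>grp=3,rB=0  c:1=>tig=0,lo=1
L=3*4+0=12  i=0*2+1=1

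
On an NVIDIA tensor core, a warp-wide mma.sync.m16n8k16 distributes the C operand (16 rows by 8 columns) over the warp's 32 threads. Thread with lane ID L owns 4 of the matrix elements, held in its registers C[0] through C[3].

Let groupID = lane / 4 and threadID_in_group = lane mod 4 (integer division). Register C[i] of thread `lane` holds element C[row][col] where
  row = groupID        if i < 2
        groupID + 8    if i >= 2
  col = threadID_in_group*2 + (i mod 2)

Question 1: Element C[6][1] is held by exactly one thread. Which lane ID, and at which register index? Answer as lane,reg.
24,1

r:6=>grp=6,rB=0  c:1=>tig=0,lo=1
L=6*4+0=24  i=0*2+1=1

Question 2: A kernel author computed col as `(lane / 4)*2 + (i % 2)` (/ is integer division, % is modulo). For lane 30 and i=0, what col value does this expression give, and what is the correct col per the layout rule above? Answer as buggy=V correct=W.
`(lane / 4)*2 + (i % 2)`[30,0]->14
30: gid=7,tid=2
[0] (7+0,2*2+0) = (7,4)
col: 14 vs 4

buggy=14 correct=4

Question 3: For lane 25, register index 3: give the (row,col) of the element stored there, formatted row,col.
14,3

lane 25: gr=6 (25/4), th=1 (25%4)
i=3: r=6+8=14, c=1*2+1=3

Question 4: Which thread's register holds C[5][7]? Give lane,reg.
r=5→G=5,rhi=0  c=7→T=3,p=1
L=5*4+3=23  i=0*2+1=1

23,1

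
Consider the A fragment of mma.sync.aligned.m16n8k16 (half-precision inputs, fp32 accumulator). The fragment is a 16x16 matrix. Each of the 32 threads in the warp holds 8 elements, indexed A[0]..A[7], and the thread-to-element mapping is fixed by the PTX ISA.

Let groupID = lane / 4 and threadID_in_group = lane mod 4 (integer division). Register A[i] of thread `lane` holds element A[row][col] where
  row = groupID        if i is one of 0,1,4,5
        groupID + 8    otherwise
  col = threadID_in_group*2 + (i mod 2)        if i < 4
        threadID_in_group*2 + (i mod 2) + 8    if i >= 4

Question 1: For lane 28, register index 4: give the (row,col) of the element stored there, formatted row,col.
L=28->gid=28>>2=7, tid=28&3=0
[4]->row 7+0=7  col 0·2+0+8=8

7,8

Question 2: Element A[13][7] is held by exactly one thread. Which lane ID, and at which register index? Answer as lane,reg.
r:13=>grp=5,rB=1  c:7=>cB=0,tig=3,lo=1
L=5*4+3=23  i=0*4+1*2+1=3

23,3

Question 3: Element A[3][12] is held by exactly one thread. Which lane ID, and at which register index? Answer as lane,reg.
r: 3->gid=3,r8=0  c: 12->c8=1,tid=2,i&1=0
L=3*4+2=14  i=1*4+0*2+0=4

14,4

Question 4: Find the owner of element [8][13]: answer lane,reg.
r=8->g=0,rb=1  c=13->cb=1,t=2,b0=1
L=0*4+2=2  i=1*4+1*2+1=7

2,7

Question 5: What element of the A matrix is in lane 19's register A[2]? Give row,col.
19: grp=4,tig=3
[2] (4+8,3*2+0+0) = (12,6)

12,6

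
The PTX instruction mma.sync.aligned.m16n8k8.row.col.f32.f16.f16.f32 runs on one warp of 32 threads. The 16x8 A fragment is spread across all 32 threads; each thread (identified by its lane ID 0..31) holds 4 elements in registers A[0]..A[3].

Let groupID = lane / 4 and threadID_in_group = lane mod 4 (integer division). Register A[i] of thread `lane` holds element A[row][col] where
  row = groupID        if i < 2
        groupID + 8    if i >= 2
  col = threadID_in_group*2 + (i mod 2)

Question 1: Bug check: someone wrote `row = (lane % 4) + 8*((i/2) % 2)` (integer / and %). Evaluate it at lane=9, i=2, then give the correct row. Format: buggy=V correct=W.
`(lane % 4) + 8*((i/2) % 2)`[9,2]=>9
L=9=>grp=9>>2=2, tig=9&3=1
[2]=>row 2+8=10  col 1·2+0=2
row: 9 vs 10

buggy=9 correct=10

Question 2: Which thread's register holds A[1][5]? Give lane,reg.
6,1

r=1->g=1,rb=0  c=5->t=2,b0=1
L=1*4+2=6  i=0*2+1=1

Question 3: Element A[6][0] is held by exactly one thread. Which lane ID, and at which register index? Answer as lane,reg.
r:6=>grp=6,rB=0  c:0=>tig=0,lo=0
L=6*4+0=24  i=0*2+0=0

24,0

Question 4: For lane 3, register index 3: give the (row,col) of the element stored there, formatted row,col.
8,7

lane 3->3/4=0, 3 mod 4=3
i=3  r:0+8->8  c:2·3+1->7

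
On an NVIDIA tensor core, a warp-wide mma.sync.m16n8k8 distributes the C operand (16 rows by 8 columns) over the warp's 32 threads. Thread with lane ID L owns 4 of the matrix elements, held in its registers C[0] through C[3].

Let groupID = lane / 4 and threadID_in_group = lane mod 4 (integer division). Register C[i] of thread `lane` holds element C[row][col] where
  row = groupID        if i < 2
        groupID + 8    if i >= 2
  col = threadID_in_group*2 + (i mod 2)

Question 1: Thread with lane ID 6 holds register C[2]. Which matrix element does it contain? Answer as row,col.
9,4

6: grp=1,tig=2
[2] (1+8,2*2+0) = (9,4)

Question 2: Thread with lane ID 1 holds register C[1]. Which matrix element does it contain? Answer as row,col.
lane 1: g=0 (1/4), t=1 (1%4)
i=1: r=0+0=0, c=1*2+1=3

0,3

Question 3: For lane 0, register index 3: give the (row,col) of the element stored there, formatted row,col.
8,1

lane 0->0/4=0, 0 mod 4=0
i=3  r:0+8->8  c:2·0+1->1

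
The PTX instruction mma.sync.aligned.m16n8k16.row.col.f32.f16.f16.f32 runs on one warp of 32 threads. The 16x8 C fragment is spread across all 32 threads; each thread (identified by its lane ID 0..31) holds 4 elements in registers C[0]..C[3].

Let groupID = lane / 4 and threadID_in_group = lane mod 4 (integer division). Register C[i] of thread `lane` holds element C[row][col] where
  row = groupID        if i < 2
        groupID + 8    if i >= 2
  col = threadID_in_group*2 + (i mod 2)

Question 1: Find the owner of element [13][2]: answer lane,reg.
21,2

r=13→G=5,rhi=1  c=2→T=1,p=0
L=5*4+1=21  i=1*2+0=2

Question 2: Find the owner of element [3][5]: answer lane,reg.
14,1

r=3→G=3,rhi=0  c=5→T=2,p=1
L=3*4+2=14  i=0*2+1=1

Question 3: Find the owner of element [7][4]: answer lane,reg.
r: 7->gid=7,r8=0  c: 4->tid=2,i&1=0
L=7*4+2=30  i=0*2+0=0

30,0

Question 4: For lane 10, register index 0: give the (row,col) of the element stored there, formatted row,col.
L=10→G=10>>2=2, T=10&3=2
[0]→row 2+0=2  col 2·2+0=4

2,4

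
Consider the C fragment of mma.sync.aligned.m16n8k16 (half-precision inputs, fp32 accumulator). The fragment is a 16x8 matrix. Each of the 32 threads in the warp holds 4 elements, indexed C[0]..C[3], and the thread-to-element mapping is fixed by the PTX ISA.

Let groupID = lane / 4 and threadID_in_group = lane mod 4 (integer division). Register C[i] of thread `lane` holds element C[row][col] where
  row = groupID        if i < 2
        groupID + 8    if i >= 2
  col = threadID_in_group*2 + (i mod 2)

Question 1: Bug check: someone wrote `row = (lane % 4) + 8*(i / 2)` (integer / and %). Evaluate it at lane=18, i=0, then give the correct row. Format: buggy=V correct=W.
`(lane % 4) + 8*(i / 2)`[18,0]⇒2
18: gr=4,th=2
[0] (4+0,2*2+0) = (4,4)
row: 2 vs 4

buggy=2 correct=4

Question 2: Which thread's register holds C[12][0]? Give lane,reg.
r=12→G=4,rhi=1  c=0→T=0,p=0
L=4*4+0=16  i=1*2+0=2

16,2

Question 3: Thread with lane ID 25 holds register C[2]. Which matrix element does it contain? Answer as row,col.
lane 25: gid=6 (25/4), tid=1 (25%4)
i=2: r=6+8=14, c=1*2+0=2

14,2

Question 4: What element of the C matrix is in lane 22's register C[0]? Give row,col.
L=22->gid=22>>2=5, tid=22&3=2
[0]->row 5+0=5  col 2·2+0=4

5,4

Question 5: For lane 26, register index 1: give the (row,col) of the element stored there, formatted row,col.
6,5

lane 26: gr=6 (26/4), th=2 (26%4)
i=1: r=6+0=6, c=2*2+1=5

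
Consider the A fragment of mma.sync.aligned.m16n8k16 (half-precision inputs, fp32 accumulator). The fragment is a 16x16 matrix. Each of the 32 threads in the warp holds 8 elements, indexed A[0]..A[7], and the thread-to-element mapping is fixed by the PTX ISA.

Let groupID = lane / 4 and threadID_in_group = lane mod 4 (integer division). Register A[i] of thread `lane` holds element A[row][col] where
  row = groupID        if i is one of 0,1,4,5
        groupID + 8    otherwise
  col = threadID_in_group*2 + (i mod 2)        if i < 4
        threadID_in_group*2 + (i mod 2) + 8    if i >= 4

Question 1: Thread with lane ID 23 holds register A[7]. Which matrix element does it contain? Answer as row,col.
13,15

L=23->g=23>>2=5, t=23&3=3
[7]->row 5+8=13  col 3·2+1+8=15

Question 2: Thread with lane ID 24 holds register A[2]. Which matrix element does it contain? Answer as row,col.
14,0

L=24=>grp=24>>2=6, tig=24&3=0
[2]=>row 6+8=14  col 0·2+0+0=0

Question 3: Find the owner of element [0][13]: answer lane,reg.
r=0→G=0,rhi=0  c=13→chi=1,T=2,p=1
L=0*4+2=2  i=1*4+0*2+1=5

2,5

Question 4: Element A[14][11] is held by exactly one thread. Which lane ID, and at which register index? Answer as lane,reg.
25,7

r=14⇒gr=6,Rb=1  c=11⇒Cb=1,th=1,odd=1
L=6*4+1=25  i=1*4+1*2+1=7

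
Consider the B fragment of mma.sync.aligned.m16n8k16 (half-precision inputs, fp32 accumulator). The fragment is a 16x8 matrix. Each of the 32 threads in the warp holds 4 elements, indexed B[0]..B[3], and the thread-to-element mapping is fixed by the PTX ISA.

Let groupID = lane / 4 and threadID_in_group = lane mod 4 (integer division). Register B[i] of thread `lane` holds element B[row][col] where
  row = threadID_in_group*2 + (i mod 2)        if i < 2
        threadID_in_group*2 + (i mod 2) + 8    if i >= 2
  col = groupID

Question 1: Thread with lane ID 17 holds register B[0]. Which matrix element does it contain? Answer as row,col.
lane 17: gr=4 (17/4), th=1 (17%4)
i=0: r=1*2+0+0=2, c=gr=4

2,4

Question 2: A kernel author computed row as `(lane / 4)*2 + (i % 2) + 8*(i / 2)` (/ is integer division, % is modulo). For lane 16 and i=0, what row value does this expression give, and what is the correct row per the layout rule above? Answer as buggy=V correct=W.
`(lane / 4)*2 + (i % 2) + 8*(i / 2)`[16,0]→8
lane 16→16/4=4, 16 mod 4=0
i=0  r:2·0+0+0→0  c:4
row: 8 vs 0

buggy=8 correct=0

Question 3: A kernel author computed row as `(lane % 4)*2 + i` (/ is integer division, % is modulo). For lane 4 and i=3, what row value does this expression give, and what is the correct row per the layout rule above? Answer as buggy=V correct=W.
`(lane % 4)*2 + i`[4,3]->3
lane 4: g=1 (4/4), t=0 (4%4)
i=3: r=0*2+1+8=9, c=g=1
row: 3 vs 9

buggy=3 correct=9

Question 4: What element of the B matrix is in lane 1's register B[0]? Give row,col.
lane 1→1/4=0, 1 mod 4=1
i=0  r:2·1+0+0→2  c:0

2,0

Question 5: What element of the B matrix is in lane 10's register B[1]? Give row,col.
5,2

10: gid=2,tid=2
[1] (2*2+1+0,2) = (5,2)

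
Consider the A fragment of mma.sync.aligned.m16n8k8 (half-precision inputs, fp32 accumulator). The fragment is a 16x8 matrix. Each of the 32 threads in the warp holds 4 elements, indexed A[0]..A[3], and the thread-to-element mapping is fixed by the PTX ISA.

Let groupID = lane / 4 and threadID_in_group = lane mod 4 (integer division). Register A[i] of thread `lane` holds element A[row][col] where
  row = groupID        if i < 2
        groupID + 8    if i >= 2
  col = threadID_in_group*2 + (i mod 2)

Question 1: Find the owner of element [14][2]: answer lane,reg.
25,2

r=14->g=6,rb=1  c=2->t=1,b0=0
L=6*4+1=25  i=1*2+0=2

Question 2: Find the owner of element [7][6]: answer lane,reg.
r=7→G=7,rhi=0  c=6→T=3,p=0
L=7*4+3=31  i=0*2+0=0

31,0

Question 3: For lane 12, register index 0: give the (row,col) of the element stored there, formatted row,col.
L=12=>grp=12>>2=3, tig=12&3=0
[0]=>row 3+0=3  col 0·2+0=0

3,0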